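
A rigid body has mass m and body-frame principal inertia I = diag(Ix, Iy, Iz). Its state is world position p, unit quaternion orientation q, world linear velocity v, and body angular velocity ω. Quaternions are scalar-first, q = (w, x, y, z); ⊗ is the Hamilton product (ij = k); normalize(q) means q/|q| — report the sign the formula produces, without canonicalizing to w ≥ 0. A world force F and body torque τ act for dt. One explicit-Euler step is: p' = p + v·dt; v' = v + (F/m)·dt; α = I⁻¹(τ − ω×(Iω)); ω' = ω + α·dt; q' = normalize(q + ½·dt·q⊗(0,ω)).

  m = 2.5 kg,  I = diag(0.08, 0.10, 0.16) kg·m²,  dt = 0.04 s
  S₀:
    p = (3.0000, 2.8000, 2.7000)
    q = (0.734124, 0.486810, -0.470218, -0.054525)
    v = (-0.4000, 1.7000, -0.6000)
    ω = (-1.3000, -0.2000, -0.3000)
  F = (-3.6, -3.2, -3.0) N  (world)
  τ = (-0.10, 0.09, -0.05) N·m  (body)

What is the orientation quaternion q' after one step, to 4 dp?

2q̇ = q⊗(0,ω) = (0.5224519, -0.8242008, 0.0701007, -0.9288826)
updated quaternion q' = (0.7443, 0.4702, -0.4686, -0.0731)

q' = (0.7443, 0.4702, -0.4686, -0.0731)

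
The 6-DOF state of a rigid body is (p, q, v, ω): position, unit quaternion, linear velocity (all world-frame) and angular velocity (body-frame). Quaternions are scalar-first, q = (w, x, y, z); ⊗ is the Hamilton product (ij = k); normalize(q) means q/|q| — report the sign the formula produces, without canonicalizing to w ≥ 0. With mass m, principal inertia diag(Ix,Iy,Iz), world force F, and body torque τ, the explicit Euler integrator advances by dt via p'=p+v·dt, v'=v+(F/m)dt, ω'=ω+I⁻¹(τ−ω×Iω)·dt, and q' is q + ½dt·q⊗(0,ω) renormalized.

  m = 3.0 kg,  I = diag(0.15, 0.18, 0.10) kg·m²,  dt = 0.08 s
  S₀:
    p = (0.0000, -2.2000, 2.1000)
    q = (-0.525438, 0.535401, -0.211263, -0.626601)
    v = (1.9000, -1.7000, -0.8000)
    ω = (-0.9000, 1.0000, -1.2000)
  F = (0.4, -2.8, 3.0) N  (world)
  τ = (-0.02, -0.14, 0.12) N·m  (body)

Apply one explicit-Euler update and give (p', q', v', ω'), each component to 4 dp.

angular accel α = (-0.7733, -1.0778, 1.4700)
new body rate ω' = (-0.9619, 0.9138, -1.0824)
2q̇ = q⊗(0,ω) = (-0.0587973, 1.3530108, 0.6809841, 0.9757899)
updated quaternion q' = (-0.5264, 0.5880, -0.1835, -0.5860)
new position p' = (0.1520, -2.3360, 2.0360)
new velocity v' = (1.9107, -1.7747, -0.7200)

p' = (0.1520, -2.3360, 2.0360)
q' = (-0.5264, 0.5880, -0.1835, -0.5860)
v' = (1.9107, -1.7747, -0.7200)
ω' = (-0.9619, 0.9138, -1.0824)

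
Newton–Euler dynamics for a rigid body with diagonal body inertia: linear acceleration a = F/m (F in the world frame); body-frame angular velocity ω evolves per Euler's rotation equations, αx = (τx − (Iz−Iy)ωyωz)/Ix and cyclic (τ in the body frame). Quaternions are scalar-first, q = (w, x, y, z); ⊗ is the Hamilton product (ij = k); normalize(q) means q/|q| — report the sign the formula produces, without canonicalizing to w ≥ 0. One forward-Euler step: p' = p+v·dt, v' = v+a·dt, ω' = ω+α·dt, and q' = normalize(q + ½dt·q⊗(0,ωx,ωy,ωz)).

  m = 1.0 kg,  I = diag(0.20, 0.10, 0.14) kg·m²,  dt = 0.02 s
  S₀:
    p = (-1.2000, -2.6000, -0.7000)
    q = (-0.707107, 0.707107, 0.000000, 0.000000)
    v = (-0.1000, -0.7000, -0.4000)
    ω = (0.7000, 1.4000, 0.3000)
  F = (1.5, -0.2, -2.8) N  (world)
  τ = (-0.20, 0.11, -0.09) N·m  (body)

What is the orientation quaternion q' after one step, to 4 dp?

q' = (-0.7120, 0.7021, -0.0120, 0.0078)

q⊗(0,ω) = (-0.4949749, -0.4949749, -1.2020819, 0.7778177)
updated quaternion q' = (-0.7120, 0.7021, -0.0120, 0.0078)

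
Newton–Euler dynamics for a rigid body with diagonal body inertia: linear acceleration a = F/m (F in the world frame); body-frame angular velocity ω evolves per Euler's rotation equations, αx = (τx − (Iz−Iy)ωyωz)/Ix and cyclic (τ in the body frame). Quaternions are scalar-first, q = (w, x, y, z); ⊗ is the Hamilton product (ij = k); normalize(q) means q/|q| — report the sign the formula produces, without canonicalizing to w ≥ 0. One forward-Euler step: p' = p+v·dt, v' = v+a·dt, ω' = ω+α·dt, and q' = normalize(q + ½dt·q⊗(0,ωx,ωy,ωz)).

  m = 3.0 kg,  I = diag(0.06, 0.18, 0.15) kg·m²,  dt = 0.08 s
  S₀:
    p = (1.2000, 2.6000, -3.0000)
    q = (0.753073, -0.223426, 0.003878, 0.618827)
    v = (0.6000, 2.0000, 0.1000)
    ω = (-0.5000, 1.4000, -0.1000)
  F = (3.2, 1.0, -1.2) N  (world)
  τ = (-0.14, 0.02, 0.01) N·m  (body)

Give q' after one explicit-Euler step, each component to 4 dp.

q' = (0.7495, -0.2727, 0.0327, 0.6023)

Hamilton product q⊗(0,ω) = (-0.0552595, -1.2432821, 0.7225461, -0.3861647)
updated quaternion q' = (0.7495, -0.2727, 0.0327, 0.6023)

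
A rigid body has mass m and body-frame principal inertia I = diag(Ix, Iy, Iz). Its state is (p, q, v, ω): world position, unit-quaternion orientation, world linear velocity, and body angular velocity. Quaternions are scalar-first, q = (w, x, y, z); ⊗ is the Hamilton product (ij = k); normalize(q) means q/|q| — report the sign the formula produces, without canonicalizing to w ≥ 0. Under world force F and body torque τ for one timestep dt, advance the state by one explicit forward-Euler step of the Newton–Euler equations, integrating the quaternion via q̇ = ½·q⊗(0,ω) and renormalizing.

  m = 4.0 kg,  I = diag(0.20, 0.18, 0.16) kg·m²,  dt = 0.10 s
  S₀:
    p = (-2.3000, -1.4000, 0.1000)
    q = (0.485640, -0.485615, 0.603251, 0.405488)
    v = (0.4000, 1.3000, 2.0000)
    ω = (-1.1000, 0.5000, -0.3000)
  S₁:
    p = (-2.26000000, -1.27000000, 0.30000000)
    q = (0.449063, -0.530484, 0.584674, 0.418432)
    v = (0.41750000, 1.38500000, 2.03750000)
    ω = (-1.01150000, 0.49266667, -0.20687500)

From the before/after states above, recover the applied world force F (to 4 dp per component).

v₁ − v₀ = (0.01750000, 0.08500000, 0.03750000)
m·(v₁−v₀)/dt = (0.7000, 3.4000, 1.5000)

F = (0.7000, 3.4000, 1.5000)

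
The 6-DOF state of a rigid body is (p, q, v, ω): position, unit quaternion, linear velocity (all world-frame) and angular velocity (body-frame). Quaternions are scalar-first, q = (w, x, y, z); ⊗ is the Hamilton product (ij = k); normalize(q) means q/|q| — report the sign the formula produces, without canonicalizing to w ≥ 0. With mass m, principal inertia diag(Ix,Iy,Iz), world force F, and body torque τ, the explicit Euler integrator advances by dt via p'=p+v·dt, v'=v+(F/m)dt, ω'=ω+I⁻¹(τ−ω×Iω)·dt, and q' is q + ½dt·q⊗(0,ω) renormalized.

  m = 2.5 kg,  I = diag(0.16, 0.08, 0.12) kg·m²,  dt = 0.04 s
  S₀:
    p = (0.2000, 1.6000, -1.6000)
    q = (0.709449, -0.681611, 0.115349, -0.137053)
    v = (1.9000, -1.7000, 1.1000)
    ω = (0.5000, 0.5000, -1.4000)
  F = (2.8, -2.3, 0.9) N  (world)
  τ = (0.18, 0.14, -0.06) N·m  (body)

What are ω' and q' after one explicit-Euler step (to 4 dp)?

ω' = (0.5520, 0.5840, -1.4133)
q' = (0.7109, -0.6760, 0.1019, -0.1648)

gyro term ω×Iω = (-0.0280, -0.0280, -0.0200)
angular accel α = (1.3000, 2.1000, -0.3333)
new body rate ω' = (0.5520, 0.5840, -1.4133)
2q̇ = q⊗(0,ω) = (0.0912568, 0.2617624, -0.6680574, -1.3917086)
q' = normalize(q + ½dt·q⊗(0,ω)) = (0.7109, -0.6760, 0.1019, -0.1648)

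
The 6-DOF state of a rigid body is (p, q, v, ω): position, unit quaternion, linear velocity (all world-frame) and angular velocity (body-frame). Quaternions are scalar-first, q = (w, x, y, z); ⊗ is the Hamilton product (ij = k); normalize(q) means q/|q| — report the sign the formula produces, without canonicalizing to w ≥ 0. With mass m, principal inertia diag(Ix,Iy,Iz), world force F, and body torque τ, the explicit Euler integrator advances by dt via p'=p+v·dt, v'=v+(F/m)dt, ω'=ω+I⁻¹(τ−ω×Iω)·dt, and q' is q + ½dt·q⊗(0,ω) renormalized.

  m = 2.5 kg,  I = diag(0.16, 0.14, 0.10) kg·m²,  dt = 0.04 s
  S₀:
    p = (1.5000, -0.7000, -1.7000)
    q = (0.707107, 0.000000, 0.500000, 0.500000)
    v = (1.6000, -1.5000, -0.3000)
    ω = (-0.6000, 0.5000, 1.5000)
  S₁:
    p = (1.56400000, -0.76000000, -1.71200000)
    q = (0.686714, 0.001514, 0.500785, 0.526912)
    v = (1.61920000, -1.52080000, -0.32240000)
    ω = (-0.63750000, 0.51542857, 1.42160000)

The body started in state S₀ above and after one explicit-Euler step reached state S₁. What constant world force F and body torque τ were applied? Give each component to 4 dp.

F = (1.2000, -1.3000, -1.4000)
τ = (-0.1800, 0.0000, -0.1900)

Δv = v₁−v₀ = (0.01920000, -0.02080000, -0.02240000)
m·(v₁−v₀)/dt = (1.2000, -1.3000, -1.4000)
Δω = ω₁−ω₀ = (-0.03750000, 0.01542857, -0.07840000)
ω₀×(Iω₀) = (-0.0300, -0.0540, 0.0060)
applied torque τ = (-0.1800, 0.0000, -0.1900)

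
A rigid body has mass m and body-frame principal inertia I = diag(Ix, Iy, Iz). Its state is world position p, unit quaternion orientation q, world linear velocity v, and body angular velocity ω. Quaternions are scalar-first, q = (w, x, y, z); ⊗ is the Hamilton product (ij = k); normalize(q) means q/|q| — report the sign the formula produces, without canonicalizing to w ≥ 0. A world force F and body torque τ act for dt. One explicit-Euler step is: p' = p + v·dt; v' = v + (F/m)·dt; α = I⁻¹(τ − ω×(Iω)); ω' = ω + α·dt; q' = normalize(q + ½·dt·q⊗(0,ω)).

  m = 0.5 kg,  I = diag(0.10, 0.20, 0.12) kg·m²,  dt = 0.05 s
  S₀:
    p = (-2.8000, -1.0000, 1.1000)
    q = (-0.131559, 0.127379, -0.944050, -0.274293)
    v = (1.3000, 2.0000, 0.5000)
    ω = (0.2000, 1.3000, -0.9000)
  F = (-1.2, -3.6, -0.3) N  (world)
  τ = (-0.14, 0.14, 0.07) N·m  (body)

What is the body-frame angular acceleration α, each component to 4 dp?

gyro term ω×Iω = (0.0936, 0.0036, 0.0260)
(τ − ω×Iω)/I = (-2.3360, 0.6820, 0.3667)

α = (-2.3360, 0.6820, 0.3667)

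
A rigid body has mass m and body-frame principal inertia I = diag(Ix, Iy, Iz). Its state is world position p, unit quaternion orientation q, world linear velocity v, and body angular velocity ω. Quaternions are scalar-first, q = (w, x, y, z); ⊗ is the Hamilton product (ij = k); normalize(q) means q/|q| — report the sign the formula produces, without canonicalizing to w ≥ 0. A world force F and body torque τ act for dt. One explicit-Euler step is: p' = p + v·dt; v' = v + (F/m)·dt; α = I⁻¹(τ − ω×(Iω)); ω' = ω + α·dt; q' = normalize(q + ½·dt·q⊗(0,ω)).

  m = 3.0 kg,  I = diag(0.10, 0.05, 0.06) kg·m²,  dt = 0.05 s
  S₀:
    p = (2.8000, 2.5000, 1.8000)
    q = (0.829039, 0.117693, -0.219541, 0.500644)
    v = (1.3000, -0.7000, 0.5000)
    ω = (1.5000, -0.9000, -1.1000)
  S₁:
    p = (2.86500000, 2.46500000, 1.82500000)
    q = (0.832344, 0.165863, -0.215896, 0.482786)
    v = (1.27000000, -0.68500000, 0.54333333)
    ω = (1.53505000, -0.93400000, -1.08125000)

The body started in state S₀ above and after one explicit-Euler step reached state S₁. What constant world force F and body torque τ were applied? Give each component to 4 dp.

ω₁ − ω₀ = (0.03505000, -0.03400000, 0.01875000)
ω₀×(Iω₀) = (0.0099, -0.0660, 0.0675)
I·α + gyro = (0.0800, -0.1000, 0.0900)
Δv = v₁−v₀ = (-0.03000000, 0.01500000, 0.04333333)
applied force F = (-1.8000, 0.9000, 2.6000)

F = (-1.8000, 0.9000, 2.6000)
τ = (0.0800, -0.1000, 0.0900)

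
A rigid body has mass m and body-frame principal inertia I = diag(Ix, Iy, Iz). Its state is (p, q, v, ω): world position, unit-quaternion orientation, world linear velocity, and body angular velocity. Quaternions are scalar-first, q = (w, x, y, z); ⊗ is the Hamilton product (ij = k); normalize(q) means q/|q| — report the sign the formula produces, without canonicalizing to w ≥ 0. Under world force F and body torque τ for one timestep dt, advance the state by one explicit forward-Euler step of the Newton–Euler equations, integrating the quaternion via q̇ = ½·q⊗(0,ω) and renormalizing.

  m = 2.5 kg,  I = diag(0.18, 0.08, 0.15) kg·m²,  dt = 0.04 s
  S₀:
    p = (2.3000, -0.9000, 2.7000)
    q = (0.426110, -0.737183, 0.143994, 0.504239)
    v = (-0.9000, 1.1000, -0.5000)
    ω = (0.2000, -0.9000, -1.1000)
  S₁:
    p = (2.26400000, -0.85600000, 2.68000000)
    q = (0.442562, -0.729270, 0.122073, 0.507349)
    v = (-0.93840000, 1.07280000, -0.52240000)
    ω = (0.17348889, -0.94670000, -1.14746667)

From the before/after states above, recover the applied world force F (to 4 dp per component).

F = (-2.4000, -1.7000, -1.4000)

v₁ − v₀ = (-0.03840000, -0.02720000, -0.02240000)
applied force F = (-2.4000, -1.7000, -1.4000)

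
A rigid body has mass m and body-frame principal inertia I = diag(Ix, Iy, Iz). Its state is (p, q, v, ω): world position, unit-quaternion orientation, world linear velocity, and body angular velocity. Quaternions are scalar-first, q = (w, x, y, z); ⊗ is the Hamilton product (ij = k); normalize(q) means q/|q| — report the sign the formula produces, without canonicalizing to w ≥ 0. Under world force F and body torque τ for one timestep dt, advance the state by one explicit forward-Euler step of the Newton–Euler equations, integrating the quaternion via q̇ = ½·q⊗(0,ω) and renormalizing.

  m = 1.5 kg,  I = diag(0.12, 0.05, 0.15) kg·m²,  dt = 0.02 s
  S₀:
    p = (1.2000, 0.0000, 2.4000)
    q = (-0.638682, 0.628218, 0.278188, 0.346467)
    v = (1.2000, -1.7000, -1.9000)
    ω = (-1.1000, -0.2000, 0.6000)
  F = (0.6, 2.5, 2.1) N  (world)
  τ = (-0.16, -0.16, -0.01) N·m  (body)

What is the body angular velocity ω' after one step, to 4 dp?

(τ − ω×Iω)/I = (-1.2333, -3.5960, 0.0360)
ω' = ω + α·dt = (-1.1247, -0.2719, 0.6007)

ω' = (-1.1247, -0.2719, 0.6007)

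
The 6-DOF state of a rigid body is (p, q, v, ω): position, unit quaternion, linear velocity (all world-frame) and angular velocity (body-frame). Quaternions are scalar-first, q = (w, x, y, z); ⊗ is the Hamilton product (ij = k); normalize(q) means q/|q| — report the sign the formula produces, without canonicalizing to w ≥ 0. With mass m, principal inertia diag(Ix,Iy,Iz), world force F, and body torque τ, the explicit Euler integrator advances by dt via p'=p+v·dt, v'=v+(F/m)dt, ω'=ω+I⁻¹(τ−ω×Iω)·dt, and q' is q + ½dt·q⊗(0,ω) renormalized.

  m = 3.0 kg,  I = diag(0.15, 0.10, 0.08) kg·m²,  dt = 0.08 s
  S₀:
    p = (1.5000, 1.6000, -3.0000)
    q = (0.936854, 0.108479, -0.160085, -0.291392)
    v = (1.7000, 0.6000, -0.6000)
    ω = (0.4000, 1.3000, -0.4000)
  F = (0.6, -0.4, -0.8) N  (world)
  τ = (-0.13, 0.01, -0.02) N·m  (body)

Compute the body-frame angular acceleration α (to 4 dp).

α = (-0.9360, 0.2120, 0.0750)

ω×(Iω) gyroscopic = (0.0104, -0.0112, -0.0260)
α = I⁻¹(τ − ω×Iω) = (-0.9360, 0.2120, 0.0750)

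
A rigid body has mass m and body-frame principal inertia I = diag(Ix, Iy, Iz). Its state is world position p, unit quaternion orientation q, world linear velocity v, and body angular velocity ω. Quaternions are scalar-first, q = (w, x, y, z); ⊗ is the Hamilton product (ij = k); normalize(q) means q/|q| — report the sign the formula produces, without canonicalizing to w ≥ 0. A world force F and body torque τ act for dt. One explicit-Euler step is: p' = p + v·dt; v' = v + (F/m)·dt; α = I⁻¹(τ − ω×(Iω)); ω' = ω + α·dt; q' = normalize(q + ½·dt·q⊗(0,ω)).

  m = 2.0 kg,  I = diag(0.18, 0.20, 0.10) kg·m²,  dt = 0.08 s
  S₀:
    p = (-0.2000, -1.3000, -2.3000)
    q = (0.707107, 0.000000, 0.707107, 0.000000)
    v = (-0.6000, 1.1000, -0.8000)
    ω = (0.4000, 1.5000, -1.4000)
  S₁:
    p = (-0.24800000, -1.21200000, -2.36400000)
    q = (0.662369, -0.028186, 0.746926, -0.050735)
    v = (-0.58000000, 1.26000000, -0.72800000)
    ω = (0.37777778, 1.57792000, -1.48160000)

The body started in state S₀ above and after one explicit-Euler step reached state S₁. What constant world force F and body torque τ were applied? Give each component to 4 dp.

F = (0.5000, 4.0000, 1.8000)
τ = (0.1600, 0.1500, -0.0900)

rate change Δω = (-0.02222222, 0.07792000, -0.08160000)
ω₀×(Iω₀) = (0.2100, -0.0448, 0.0120)
applied torque τ = (0.1600, 0.1500, -0.0900)
Δv = v₁−v₀ = (0.02000000, 0.16000000, 0.07200000)
applied force F = (0.5000, 4.0000, 1.8000)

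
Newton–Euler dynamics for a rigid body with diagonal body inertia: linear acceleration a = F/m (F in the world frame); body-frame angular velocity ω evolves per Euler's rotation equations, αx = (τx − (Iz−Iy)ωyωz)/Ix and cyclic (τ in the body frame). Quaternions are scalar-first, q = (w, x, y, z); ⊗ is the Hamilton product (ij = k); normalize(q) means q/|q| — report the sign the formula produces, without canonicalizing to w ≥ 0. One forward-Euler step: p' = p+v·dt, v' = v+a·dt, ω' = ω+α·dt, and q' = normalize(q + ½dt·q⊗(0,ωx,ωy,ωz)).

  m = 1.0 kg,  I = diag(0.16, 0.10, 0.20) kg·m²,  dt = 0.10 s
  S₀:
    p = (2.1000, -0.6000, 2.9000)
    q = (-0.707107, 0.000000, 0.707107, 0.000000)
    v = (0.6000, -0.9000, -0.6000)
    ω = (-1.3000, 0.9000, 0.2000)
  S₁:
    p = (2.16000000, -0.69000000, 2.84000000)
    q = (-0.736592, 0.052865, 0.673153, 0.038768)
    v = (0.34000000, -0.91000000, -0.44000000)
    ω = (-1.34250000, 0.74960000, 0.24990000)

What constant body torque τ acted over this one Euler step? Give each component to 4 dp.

τ = (-0.0500, -0.1400, 0.1700)

ω₁ − ω₀ = (-0.04250000, -0.15040000, 0.04990000)
gyro term ω₀×Iω₀ = (0.0180, 0.0104, 0.0702)
τ = I·(Δω/dt) + ω₀×(Iω₀) = (-0.0500, -0.1400, 0.1700)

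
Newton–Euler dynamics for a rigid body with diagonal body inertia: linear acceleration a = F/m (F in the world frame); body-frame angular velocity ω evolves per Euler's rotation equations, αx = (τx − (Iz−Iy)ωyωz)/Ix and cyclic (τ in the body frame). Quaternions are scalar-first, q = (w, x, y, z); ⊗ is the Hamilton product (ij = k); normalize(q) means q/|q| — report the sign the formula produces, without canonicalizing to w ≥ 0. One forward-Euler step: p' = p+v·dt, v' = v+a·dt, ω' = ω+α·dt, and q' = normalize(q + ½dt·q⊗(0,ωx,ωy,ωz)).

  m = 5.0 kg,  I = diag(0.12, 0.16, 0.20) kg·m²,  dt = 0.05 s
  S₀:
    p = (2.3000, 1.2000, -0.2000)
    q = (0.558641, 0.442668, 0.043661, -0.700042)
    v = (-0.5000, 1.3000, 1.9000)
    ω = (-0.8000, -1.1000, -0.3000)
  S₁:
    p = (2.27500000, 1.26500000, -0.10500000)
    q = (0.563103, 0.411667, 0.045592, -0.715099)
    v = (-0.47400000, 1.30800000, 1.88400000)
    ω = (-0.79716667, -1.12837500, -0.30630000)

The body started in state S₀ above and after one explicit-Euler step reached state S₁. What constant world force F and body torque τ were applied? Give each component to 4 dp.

F = (2.6000, 0.8000, -1.6000)
τ = (0.0200, -0.1100, 0.0100)

velocity change Δv = (0.02600000, 0.00800000, -0.01600000)
F = m·Δv/dt = (2.6000, 0.8000, -1.6000)
rate change Δω = (0.00283333, -0.02837500, -0.00630000)
I·α + gyro = (0.0200, -0.1100, 0.0100)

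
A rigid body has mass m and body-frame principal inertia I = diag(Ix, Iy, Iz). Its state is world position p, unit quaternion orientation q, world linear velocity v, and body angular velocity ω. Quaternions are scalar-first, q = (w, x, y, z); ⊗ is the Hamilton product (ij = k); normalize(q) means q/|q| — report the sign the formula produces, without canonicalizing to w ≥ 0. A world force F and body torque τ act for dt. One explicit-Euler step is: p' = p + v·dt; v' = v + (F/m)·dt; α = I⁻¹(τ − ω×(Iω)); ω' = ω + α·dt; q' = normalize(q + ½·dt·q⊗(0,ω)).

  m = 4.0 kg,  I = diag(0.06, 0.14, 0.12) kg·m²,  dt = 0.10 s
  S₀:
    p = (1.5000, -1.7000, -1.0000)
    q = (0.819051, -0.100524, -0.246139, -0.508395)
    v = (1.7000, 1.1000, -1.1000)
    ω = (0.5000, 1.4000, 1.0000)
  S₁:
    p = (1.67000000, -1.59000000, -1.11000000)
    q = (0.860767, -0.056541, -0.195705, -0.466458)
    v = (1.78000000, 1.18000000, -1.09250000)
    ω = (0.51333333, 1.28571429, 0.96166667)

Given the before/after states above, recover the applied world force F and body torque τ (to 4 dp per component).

velocity change Δv = (0.08000000, 0.08000000, 0.00750000)
m·(v₁−v₀)/dt = (3.2000, 3.2000, 0.3000)
rate change Δω = (0.01333333, -0.11428571, -0.03833333)
precession coupling = (-0.0280, -0.0300, 0.0560)
τ = I·(Δω/dt) + ω₀×(Iω₀) = (-0.0200, -0.1900, 0.0100)

F = (3.2000, 3.2000, 0.3000)
τ = (-0.0200, -0.1900, 0.0100)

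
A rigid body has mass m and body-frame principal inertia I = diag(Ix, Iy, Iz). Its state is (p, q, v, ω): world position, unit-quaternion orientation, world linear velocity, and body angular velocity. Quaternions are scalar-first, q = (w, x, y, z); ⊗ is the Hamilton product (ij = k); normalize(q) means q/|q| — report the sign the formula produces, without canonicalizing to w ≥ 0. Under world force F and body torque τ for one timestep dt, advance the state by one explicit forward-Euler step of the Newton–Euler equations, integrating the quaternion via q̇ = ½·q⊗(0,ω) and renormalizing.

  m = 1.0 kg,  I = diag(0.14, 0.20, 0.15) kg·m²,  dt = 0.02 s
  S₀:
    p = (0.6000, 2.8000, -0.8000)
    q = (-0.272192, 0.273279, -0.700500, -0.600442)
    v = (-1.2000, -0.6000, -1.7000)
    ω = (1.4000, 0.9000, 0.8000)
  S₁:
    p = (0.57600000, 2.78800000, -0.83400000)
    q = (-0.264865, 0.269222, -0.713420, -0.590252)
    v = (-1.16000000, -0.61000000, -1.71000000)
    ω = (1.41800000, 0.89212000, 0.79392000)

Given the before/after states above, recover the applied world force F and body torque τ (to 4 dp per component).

Δv = v₁−v₀ = (0.04000000, -0.01000000, -0.01000000)
applied force F = (2.0000, -0.5000, -0.5000)
ω₁ − ω₀ = (0.01800000, -0.00788000, -0.00608000)
precession coupling = (-0.0360, -0.0112, 0.0756)
applied torque τ = (0.0900, -0.0900, 0.0300)

F = (2.0000, -0.5000, -0.5000)
τ = (0.0900, -0.0900, 0.0300)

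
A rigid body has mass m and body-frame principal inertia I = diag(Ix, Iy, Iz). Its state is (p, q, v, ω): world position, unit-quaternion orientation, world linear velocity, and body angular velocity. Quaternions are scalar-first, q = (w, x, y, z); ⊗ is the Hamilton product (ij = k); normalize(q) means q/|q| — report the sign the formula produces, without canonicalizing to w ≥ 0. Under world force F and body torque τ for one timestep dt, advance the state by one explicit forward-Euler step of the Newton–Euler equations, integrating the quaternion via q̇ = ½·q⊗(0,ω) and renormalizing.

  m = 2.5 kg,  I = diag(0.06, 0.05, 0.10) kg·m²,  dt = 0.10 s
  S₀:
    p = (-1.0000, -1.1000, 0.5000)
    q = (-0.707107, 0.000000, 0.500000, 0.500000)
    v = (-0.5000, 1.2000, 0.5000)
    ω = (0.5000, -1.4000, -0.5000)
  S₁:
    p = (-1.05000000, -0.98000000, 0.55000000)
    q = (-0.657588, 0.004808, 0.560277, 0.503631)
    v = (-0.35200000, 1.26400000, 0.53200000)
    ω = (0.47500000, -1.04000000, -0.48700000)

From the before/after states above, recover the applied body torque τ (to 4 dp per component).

τ = (0.0200, 0.1900, 0.0200)

ω₁ − ω₀ = (-0.02500000, 0.36000000, 0.01300000)
ω₀×(Iω₀) = (0.0350, 0.0100, 0.0070)
I·α + gyro = (0.0200, 0.1900, 0.0200)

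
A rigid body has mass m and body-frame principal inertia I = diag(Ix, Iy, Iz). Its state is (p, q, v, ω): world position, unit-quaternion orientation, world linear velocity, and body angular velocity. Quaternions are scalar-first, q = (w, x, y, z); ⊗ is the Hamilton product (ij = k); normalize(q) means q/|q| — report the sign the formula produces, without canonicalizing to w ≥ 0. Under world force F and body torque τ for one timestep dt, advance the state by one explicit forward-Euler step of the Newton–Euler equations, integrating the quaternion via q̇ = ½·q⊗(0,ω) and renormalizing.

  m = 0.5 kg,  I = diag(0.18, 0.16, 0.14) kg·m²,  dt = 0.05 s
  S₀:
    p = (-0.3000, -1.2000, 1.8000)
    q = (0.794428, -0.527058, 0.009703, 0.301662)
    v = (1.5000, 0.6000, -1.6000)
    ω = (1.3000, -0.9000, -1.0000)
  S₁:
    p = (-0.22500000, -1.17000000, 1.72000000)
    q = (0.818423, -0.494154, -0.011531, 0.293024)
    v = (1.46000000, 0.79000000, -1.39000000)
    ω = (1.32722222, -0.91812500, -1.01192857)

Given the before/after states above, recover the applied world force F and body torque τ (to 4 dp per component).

F = (-0.4000, 1.9000, 2.1000)
τ = (0.0800, -0.1100, -0.0100)

v₁ − v₀ = (-0.04000000, 0.19000000, 0.21000000)
m·(v₁−v₀)/dt = (-0.4000, 1.9000, 2.1000)
rate change Δω = (0.02722222, -0.01812500, -0.01192857)
precession coupling = (-0.0180, -0.0520, 0.0234)
τ = I·(Δω/dt) + ω₀×(Iω₀) = (0.0800, -0.1100, -0.0100)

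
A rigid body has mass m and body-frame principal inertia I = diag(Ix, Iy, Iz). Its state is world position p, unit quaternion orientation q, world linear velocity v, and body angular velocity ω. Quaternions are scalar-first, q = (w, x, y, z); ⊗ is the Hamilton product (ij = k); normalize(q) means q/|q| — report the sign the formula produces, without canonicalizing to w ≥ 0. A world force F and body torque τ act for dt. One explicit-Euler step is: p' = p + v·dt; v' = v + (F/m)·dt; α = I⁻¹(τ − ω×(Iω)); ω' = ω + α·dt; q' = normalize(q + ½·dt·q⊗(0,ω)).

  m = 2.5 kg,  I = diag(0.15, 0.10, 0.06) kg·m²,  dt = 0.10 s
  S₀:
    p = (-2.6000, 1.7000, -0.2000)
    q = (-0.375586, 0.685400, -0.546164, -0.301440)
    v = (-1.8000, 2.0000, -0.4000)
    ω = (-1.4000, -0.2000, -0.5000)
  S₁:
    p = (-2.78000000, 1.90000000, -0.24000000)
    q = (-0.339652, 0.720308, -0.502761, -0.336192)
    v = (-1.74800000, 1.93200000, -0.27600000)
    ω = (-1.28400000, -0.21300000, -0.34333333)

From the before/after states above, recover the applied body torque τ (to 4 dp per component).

ω₁ − ω₀ = (0.11600000, -0.01300000, 0.15666667)
τ = I·(Δω/dt) + ω₀×(Iω₀) = (0.1700, 0.0500, 0.0800)

τ = (0.1700, 0.0500, 0.0800)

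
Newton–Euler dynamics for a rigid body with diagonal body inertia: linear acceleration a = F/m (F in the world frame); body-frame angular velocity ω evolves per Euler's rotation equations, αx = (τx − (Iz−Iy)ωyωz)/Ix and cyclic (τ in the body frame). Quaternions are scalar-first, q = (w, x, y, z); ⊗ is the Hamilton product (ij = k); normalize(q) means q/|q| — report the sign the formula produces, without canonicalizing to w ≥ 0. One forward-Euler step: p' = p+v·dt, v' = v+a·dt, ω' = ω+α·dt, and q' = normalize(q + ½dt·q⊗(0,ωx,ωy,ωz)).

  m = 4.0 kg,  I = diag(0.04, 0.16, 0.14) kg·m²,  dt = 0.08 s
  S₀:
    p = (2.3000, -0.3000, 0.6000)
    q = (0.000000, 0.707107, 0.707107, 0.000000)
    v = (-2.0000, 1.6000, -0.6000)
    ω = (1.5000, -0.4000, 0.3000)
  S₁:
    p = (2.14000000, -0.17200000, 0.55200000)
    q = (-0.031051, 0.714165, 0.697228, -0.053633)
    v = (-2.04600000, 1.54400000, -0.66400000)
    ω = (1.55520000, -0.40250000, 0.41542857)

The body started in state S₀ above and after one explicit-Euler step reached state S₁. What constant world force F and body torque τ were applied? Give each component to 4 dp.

velocity change Δv = (-0.04600000, -0.05600000, -0.06400000)
m·(v₁−v₀)/dt = (-2.3000, -2.8000, -3.2000)
rate change Δω = (0.05520000, -0.00250000, 0.11542857)
τ = I·(Δω/dt) + ω₀×(Iω₀) = (0.0300, -0.0500, 0.1300)

F = (-2.3000, -2.8000, -3.2000)
τ = (0.0300, -0.0500, 0.1300)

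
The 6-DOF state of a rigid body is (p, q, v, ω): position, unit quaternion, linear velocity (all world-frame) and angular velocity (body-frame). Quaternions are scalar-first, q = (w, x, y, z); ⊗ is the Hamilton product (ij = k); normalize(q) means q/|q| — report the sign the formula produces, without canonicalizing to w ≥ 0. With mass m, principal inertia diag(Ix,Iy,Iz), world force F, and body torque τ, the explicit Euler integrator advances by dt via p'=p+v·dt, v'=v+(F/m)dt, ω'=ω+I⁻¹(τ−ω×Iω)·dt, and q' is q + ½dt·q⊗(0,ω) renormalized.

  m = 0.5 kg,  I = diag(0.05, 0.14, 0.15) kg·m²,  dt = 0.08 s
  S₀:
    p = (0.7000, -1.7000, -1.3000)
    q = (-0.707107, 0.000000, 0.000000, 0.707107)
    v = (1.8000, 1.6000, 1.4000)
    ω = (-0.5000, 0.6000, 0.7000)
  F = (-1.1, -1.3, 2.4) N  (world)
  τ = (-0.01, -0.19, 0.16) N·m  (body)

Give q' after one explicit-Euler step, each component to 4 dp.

q' = (-0.7263, -0.0028, -0.0311, 0.6867)

q⊗(0,ω) = (-0.4949749, -0.0707107, -0.7778177, -0.4949749)
q' = normalize(q + ½dt·q⊗(0,ω)) = (-0.7263, -0.0028, -0.0311, 0.6867)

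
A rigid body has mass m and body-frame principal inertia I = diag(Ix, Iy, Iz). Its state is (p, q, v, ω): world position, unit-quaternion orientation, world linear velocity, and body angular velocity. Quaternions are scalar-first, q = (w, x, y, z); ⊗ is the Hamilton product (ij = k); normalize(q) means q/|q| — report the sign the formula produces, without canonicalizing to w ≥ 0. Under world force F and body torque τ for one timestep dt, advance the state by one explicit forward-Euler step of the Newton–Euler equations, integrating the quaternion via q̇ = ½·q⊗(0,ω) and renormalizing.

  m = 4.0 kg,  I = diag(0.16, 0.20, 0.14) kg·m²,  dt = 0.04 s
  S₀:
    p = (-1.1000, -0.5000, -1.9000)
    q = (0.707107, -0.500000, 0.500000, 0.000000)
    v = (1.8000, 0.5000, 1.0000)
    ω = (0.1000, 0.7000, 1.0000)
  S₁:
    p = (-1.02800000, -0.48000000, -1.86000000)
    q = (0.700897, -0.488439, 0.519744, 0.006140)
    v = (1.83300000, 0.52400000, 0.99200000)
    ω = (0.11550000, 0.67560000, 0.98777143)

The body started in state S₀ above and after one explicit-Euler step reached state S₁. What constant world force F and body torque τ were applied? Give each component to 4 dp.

ω₁ − ω₀ = (0.01550000, -0.02440000, -0.01222857)
precession coupling = (-0.0420, 0.0020, 0.0028)
I·α + gyro = (0.0200, -0.1200, -0.0400)
velocity change Δv = (0.03300000, 0.02400000, -0.00800000)
applied force F = (3.3000, 2.4000, -0.8000)

F = (3.3000, 2.4000, -0.8000)
τ = (0.0200, -0.1200, -0.0400)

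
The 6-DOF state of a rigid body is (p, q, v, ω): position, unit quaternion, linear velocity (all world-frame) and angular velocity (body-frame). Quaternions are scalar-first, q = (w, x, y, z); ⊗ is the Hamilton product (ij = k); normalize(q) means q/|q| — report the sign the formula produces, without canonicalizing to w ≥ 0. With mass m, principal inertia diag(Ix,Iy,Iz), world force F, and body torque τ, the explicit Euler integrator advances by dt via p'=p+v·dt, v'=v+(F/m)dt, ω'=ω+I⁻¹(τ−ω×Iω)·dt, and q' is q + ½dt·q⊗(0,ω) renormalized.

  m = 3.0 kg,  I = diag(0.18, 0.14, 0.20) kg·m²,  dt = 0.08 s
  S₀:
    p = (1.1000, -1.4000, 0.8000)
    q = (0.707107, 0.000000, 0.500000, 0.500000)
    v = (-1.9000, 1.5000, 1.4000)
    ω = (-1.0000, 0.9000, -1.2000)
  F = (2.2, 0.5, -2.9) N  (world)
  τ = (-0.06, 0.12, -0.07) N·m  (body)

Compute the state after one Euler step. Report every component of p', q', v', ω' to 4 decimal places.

ω×(Iω) gyroscopic = (-0.0648, -0.0240, 0.0360)
(τ − ω×Iω)/I = (0.0267, 1.0286, -0.5300)
ω' = ω + α·dt = (-0.9979, 0.9823, -1.2424)
2q̇ = q⊗(0,ω) = (0.1500000, -1.7571070, 0.1363963, -0.3485284)
q + ½dt·q⊗(0,ω), renormalized = (0.7113, -0.0701, 0.5041, 0.4848)
p' = p + v·dt = (0.9480, -1.2800, 0.9120)
v + (F/m)dt = (-1.8413, 1.5133, 1.3227)

p' = (0.9480, -1.2800, 0.9120)
q' = (0.7113, -0.0701, 0.5041, 0.4848)
v' = (-1.8413, 1.5133, 1.3227)
ω' = (-0.9979, 0.9823, -1.2424)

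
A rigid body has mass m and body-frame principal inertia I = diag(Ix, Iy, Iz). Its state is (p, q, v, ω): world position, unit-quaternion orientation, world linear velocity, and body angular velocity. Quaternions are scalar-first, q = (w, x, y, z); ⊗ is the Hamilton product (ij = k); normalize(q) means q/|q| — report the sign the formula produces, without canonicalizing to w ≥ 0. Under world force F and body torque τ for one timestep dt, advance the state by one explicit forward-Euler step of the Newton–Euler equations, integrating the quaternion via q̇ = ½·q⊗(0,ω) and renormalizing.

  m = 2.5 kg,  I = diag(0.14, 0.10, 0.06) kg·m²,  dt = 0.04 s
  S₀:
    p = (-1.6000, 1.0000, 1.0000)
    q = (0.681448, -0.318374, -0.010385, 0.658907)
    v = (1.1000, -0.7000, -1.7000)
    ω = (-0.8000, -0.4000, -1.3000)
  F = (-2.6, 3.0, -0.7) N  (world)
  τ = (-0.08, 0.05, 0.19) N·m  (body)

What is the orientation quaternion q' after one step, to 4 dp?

q⊗(0,ω) = (0.5977259, -0.2680951, -1.2135910, -0.7668408)
q' = normalize(q + ½dt·q⊗(0,ω)) = (0.6931, -0.3236, -0.0346, 0.6433)

q' = (0.6931, -0.3236, -0.0346, 0.6433)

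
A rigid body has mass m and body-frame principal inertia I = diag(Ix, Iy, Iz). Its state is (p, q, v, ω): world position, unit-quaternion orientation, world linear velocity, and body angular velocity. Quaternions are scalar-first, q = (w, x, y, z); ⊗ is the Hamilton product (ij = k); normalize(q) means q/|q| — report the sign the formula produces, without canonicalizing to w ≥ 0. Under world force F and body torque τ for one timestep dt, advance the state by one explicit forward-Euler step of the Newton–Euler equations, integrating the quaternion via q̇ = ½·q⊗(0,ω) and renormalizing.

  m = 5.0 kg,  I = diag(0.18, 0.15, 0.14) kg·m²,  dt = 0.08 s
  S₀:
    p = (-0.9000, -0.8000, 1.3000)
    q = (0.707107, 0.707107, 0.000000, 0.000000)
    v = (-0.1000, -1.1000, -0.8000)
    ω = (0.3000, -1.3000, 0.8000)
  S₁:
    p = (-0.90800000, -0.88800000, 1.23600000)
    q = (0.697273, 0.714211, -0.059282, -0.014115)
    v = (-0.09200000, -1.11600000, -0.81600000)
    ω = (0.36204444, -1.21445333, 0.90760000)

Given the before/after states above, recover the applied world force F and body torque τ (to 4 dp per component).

F = (0.5000, -1.0000, -1.0000)
τ = (0.1500, 0.1700, 0.2000)

ω₁ − ω₀ = (0.06204444, 0.08554667, 0.10760000)
ω₀×(Iω₀) = (0.0104, 0.0096, 0.0117)
applied torque τ = (0.1500, 0.1700, 0.2000)
Δv = v₁−v₀ = (0.00800000, -0.01600000, -0.01600000)
applied force F = (0.5000, -1.0000, -1.0000)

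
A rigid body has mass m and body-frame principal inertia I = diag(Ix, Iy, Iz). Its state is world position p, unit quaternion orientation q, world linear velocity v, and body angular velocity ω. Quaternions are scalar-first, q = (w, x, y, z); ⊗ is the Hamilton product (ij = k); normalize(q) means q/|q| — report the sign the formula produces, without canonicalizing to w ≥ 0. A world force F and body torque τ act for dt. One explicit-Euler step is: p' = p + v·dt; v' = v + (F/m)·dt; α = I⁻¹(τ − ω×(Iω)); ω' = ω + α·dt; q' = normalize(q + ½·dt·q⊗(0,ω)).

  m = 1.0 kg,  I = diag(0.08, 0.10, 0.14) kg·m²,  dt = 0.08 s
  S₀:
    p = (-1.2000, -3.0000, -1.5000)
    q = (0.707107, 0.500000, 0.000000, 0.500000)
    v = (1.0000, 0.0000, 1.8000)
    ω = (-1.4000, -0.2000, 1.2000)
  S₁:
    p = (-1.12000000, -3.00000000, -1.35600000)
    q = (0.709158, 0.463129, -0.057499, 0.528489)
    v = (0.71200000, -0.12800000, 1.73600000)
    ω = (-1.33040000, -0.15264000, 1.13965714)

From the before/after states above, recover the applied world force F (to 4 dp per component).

F = (-3.6000, -1.6000, -0.8000)

v₁ − v₀ = (-0.28800000, -0.12800000, -0.06400000)
applied force F = (-3.6000, -1.6000, -0.8000)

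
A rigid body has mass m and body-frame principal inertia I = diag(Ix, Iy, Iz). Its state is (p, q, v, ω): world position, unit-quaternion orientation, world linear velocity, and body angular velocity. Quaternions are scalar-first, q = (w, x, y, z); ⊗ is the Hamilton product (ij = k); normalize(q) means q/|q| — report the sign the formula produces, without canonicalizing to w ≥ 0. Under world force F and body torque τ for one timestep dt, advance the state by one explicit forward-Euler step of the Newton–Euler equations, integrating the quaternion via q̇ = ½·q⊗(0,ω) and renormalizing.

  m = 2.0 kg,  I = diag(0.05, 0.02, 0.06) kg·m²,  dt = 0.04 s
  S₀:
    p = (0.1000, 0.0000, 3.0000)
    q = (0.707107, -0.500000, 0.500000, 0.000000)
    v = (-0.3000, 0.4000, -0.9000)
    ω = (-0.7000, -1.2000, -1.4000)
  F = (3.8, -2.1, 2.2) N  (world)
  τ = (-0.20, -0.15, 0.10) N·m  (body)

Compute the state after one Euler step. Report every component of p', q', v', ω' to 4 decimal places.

p' = (0.0880, 0.0160, 2.9640)
q' = (0.7116, -0.5235, 0.4687, -0.0008)
v' = (-0.2240, 0.3580, -0.8560)
ω' = (-0.9138, -1.4804, -1.3165)

p + v·dt = (0.0880, 0.0160, 2.9640)
v + (F/m)dt = (-0.2240, 0.3580, -0.8560)
α = I⁻¹(τ − ω×Iω) = (-5.3440, -7.0100, 2.0867)
new body rate ω' = (-0.9138, -1.4804, -1.3165)
q⊗(0,ω) = (0.2500000, -1.1949749, -1.5485284, -0.0399498)
updated quaternion q' = (0.7116, -0.5235, 0.4687, -0.0008)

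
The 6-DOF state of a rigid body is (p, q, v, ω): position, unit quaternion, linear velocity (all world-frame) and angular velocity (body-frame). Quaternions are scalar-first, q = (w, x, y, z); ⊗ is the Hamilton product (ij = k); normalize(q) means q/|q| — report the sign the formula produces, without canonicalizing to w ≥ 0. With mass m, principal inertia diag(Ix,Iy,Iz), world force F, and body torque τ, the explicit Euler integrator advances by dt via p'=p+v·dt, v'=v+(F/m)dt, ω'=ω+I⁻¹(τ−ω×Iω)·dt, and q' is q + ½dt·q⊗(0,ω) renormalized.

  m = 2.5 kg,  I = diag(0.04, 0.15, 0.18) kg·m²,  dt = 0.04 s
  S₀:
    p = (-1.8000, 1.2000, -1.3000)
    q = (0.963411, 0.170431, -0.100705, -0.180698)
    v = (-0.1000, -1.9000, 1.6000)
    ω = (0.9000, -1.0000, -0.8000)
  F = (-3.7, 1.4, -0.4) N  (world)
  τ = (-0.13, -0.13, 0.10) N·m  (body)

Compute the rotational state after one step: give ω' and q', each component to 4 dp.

ω' = (0.7460, -1.0615, -0.7558)
q' = (0.9550, 0.1857, -0.1204, -0.1976)

ω×(Iω) gyroscopic = (0.0240, 0.1008, -0.0990)
angular accel α = (-3.8500, -1.5387, 1.1056)
ω' = ω + α·dt = (0.7460, -1.0615, -0.7558)
q⊗(0,ω) = (-0.3986513, 0.7669359, -0.9896944, -0.8505253)
updated quaternion q' = (0.9550, 0.1857, -0.1204, -0.1976)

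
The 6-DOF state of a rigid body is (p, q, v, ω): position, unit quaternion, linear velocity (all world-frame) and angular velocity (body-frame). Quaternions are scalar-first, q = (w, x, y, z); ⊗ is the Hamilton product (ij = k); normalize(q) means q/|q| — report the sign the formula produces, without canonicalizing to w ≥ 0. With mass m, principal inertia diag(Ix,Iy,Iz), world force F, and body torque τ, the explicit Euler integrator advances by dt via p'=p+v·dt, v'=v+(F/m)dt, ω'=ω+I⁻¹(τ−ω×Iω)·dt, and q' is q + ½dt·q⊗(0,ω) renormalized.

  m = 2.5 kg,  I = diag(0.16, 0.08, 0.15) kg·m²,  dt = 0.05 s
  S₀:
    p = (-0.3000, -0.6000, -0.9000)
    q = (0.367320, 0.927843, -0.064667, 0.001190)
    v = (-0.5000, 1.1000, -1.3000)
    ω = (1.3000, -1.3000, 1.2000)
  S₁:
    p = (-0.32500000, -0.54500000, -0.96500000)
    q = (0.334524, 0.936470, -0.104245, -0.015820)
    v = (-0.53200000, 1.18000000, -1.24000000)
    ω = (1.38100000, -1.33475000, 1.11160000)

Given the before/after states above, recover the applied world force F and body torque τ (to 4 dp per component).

Δv = v₁−v₀ = (-0.03200000, 0.08000000, 0.06000000)
F = m·Δv/dt = (-1.6000, 4.0000, 3.0000)
rate change Δω = (0.08100000, -0.03475000, -0.08840000)
precession coupling = (-0.1092, 0.0156, 0.1352)
applied torque τ = (0.1500, -0.0400, -0.1300)

F = (-1.6000, 4.0000, 3.0000)
τ = (0.1500, -0.0400, -0.1300)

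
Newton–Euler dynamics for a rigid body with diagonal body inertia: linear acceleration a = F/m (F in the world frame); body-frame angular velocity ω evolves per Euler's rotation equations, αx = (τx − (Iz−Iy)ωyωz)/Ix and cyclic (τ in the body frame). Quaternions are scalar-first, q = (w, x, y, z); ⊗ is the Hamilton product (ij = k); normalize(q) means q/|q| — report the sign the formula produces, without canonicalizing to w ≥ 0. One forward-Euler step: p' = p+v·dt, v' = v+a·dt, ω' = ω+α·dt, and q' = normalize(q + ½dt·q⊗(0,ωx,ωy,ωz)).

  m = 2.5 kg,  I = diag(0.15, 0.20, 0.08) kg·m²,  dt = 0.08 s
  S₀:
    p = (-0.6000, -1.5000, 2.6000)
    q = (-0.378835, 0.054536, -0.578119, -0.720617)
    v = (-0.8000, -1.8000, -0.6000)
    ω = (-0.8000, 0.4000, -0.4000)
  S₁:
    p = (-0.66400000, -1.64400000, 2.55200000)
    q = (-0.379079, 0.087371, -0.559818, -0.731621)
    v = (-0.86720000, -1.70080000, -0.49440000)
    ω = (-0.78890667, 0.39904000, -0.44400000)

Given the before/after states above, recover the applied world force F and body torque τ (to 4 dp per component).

v₁ − v₀ = (-0.06720000, 0.09920000, 0.10560000)
m·(v₁−v₀)/dt = (-2.1000, 3.1000, 3.3000)
rate change Δω = (0.01109333, -0.00096000, -0.04400000)
τ = I·(Δω/dt) + ω₀×(Iω₀) = (0.0400, 0.0200, -0.0600)

F = (-2.1000, 3.1000, 3.3000)
τ = (0.0400, 0.0200, -0.0600)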